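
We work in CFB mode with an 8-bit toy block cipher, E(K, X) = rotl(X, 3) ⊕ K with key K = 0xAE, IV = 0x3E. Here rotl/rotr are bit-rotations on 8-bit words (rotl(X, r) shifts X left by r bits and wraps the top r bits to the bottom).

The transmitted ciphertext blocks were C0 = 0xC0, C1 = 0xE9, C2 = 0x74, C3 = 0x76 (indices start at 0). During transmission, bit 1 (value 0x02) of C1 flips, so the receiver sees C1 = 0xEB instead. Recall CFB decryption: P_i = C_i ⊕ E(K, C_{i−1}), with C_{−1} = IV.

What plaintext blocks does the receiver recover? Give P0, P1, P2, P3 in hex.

Only C1 changed, to 0xEB. In CFB, a change in C_i flips the same bit in P_i and garbles P_{i+1}. Decrypting the received ciphertext:
P0: E(K, 0x3E) = 0x5F; 0xC0 ⊕ 0x5F = 0x9F.
P1: E(K, 0xC0) = 0xA8; 0xEB ⊕ 0xA8 = 0x43.
P2: E(K, 0xEB) = 0xF1; 0x74 ⊕ 0xF1 = 0x85.
P3: E(K, 0x74) = 0x0D; 0x76 ⊕ 0x0D = 0x7B.
Blocks that differ from the original plaintext: P1, P2.

P0 = 0x9F, P1 = 0x43, P2 = 0x85, P3 = 0x7B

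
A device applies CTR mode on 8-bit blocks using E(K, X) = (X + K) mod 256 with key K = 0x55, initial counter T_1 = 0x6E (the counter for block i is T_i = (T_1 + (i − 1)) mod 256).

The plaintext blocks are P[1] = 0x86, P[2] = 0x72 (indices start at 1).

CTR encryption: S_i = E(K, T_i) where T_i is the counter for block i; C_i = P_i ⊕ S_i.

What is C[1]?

C[1] = 0x45

C[1]: T = 0x6E, S = E(K, T) = 0xC3; 0x86 ⊕ 0xC3 = 0x45.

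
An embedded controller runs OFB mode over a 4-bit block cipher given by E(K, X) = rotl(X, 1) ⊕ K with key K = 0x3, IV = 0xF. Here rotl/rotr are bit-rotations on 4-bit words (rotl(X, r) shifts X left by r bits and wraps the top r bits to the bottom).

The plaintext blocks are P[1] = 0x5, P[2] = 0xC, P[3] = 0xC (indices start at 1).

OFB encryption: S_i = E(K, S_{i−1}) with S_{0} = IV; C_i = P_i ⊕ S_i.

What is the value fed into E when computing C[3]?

0xA

C[1]: S = E(K, 0xF) = 0xC; 0x5 ⊕ 0xC = 0x9.
C[2]: S = E(K, 0xC) = 0xA; 0xC ⊕ 0xA = 0x6.
C[3]: S = E(K, 0xA) = 0x6; 0xC ⊕ 0x6 = 0xA.
So the input to E for block [3] is 0xA.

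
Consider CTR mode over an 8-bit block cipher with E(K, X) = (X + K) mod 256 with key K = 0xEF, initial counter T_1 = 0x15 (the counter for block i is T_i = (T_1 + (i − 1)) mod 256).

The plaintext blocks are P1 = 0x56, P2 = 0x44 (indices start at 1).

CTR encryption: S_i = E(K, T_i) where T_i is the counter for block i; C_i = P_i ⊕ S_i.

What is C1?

C1 = 0x52

C1: T = 0x15, S = E(K, T) = 0x04; 0x56 ⊕ 0x04 = 0x52.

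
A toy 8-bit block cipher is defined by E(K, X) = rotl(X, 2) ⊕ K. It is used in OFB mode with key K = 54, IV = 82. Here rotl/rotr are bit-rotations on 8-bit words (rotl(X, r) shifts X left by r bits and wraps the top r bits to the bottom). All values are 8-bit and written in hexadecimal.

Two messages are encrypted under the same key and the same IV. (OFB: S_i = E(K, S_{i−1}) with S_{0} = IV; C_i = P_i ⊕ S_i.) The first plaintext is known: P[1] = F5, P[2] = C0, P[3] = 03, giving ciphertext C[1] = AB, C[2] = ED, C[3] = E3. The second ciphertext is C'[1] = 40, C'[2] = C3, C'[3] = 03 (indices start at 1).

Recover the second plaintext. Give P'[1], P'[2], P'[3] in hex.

In OFB with a reused IV, both messages share the same keystream S_i, so C_i ⊕ C'_i = P_i ⊕ P'_i and thus P'_i = P_i ⊕ C_i ⊕ C'_i.
P'[1]: F5 ⊕ AB ⊕ 40 = 1E.
P'[2]: C0 ⊕ ED ⊕ C3 = EE.
P'[3]: 03 ⊕ E3 ⊕ 03 = E3.

P'[1] = 1E, P'[2] = EE, P'[3] = E3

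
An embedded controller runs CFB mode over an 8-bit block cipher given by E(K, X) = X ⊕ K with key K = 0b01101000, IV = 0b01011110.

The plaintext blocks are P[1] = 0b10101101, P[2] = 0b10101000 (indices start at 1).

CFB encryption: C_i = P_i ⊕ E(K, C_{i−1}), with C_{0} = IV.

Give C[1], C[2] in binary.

C[1]: E(K, 0b01011110) = 0b00110110; 0b10101101 ⊕ 0b00110110 = 0b10011011.
C[2]: E(K, 0b10011011) = 0b11110011; 0b10101000 ⊕ 0b11110011 = 0b01011011.

C[1] = 0b10011011, C[2] = 0b01011011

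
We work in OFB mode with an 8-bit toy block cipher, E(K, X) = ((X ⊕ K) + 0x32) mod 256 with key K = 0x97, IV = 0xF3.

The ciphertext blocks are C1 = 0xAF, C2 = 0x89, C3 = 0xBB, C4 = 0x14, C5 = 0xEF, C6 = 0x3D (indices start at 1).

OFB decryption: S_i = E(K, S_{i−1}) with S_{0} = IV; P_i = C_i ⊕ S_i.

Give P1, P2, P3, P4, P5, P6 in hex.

P1 = 0x39, P2 = 0xBA, P3 = 0x6D, P4 = 0x67, P5 = 0xF9, P6 = 0x8E

P1: S = E(K, 0xF3) = 0x96; 0xAF ⊕ 0x96 = 0x39.
P2: S = E(K, 0x96) = 0x33; 0x89 ⊕ 0x33 = 0xBA.
P3: S = E(K, 0x33) = 0xD6; 0xBB ⊕ 0xD6 = 0x6D.
P4: S = E(K, 0xD6) = 0x73; 0x14 ⊕ 0x73 = 0x67.
P5: S = E(K, 0x73) = 0x16; 0xEF ⊕ 0x16 = 0xF9.
P6: S = E(K, 0x16) = 0xB3; 0x3D ⊕ 0xB3 = 0x8E.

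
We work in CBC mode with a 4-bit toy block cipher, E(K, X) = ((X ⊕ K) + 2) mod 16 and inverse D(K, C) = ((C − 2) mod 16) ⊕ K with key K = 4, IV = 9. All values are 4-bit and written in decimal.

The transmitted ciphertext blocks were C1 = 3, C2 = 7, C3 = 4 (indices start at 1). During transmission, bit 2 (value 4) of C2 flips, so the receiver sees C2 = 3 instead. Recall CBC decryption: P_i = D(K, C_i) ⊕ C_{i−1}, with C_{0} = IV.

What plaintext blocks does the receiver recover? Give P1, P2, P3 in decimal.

P1 = 12, P2 = 6, P3 = 5

Only C2 changed, to 3. In CBC, a change in C_i garbles P_i and flips the same bit in P_{i+1}. Decrypting the received ciphertext:
P1: D(K, 3) = 5; 5 ⊕ 9 = 12.
P2: D(K, 3) = 5; 5 ⊕ 3 = 6.
P3: D(K, 4) = 6; 6 ⊕ 3 = 5.
Blocks that differ from the original plaintext: P2, P3.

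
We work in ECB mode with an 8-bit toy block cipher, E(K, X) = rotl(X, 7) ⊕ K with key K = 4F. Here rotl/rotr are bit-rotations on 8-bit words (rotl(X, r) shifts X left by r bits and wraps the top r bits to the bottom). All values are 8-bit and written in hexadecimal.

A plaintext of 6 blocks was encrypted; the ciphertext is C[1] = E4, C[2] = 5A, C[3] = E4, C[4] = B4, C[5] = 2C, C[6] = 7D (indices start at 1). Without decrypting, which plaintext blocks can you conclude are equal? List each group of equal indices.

P[1] = P[3]

ECB encrypts each block independently with the same key, so equal ciphertext blocks imply equal plaintext blocks.
C[1] = C[3] = E4, so P[1] = P[3].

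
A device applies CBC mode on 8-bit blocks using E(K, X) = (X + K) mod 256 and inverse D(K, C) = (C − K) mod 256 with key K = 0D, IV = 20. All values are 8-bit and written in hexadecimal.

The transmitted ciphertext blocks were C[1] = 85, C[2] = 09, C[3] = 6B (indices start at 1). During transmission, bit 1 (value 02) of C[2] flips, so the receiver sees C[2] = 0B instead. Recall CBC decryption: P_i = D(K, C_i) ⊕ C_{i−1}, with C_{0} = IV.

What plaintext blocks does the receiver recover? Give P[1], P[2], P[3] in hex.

Only C[2] changed, to 0B. In CBC, a change in C_i garbles P_i and flips the same bit in P_{i+1}. Decrypting the received ciphertext:
P[1]: D(K, 85) = 78; 78 ⊕ 20 = 58.
P[2]: D(K, 0B) = FE; FE ⊕ 85 = 7B.
P[3]: D(K, 6B) = 5E; 5E ⊕ 0B = 55.
Blocks that differ from the original plaintext: P[2], P[3].

P[1] = 58, P[2] = 7B, P[3] = 55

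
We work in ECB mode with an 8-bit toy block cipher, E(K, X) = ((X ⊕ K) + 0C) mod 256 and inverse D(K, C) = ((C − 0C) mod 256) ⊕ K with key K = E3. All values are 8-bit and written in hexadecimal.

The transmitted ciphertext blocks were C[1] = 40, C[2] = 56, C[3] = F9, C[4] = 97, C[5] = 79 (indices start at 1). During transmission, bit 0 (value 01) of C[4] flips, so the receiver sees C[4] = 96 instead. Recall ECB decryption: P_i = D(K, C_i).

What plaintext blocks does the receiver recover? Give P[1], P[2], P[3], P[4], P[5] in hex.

Only C[4] changed, to 96. In ECB, a change in C_i affects only P_i. Decrypting the received ciphertext:
P[1]: D(K, 40) = D7.
P[2]: D(K, 56) = A9.
P[3]: D(K, F9) = 0E.
P[4]: D(K, 96) = 69.
P[5]: D(K, 79) = 8E.
Blocks that differ from the original plaintext: P[4].

P[1] = D7, P[2] = A9, P[3] = 0E, P[4] = 69, P[5] = 8E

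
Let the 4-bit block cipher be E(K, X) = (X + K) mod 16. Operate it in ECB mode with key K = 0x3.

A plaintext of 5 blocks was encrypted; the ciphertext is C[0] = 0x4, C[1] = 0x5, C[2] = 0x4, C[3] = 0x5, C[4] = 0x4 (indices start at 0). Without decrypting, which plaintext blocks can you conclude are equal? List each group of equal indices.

ECB encrypts each block independently with the same key, so equal ciphertext blocks imply equal plaintext blocks.
C[0] = C[2] = C[4] = 0x4, so P[0] = P[2] = P[4].
C[1] = C[3] = 0x5, so P[1] = P[3].

P[0] = P[2] = P[4]; P[1] = P[3]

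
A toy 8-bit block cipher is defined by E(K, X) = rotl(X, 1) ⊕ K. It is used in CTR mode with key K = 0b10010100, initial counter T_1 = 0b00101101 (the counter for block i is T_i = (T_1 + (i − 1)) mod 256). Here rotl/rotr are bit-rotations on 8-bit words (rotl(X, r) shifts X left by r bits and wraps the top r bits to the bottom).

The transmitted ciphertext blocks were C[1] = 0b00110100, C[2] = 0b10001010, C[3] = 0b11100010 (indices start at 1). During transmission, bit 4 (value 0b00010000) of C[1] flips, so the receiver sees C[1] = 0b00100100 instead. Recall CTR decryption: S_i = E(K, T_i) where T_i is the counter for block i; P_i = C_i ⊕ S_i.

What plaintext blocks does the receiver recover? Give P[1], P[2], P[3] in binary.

P[1] = 0b11101010, P[2] = 0b01000010, P[3] = 0b00101000

Only C[1] changed, to 0b00100100. In CTR, a change in C_i flips the same bit in P_i only; the keystream is unaffected. Decrypting the received ciphertext:
P[1]: T = 0b00101101, S = E(K, T) = 0b11001110; 0b00100100 ⊕ 0b11001110 = 0b11101010.
P[2]: T = 0b00101110, S = E(K, T) = 0b11001000; 0b10001010 ⊕ 0b11001000 = 0b01000010.
P[3]: T = 0b00101111, S = E(K, T) = 0b11001010; 0b11100010 ⊕ 0b11001010 = 0b00101000.
Blocks that differ from the original plaintext: P[1].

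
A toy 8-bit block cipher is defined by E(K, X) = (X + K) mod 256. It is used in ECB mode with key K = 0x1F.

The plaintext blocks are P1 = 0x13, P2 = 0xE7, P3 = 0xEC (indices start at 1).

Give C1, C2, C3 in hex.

ECB encryption: C_i = E(K, P_i).
C1: E(K, 0x13) = 0x32.
C2: E(K, 0xE7) = 0x06.
C3: E(K, 0xEC) = 0x0B.

C1 = 0x32, C2 = 0x06, C3 = 0x0B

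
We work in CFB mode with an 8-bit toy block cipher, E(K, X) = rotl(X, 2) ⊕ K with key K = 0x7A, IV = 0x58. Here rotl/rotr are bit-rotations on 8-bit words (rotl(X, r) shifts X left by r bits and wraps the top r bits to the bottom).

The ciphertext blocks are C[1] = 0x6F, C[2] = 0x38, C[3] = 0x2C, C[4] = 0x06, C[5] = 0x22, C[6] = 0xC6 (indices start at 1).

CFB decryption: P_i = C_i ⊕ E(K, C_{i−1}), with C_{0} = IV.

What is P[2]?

P[2]: E(K, 0x6F) = 0xC7; 0x38 ⊕ 0xC7 = 0xFF.

P[2] = 0xFF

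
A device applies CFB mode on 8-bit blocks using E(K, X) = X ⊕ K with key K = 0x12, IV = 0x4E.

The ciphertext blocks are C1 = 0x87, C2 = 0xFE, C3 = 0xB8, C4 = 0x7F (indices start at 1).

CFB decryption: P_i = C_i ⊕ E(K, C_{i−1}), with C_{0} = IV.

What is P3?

P3 = 0x54

P3: E(K, 0xFE) = 0xEC; 0xB8 ⊕ 0xEC = 0x54.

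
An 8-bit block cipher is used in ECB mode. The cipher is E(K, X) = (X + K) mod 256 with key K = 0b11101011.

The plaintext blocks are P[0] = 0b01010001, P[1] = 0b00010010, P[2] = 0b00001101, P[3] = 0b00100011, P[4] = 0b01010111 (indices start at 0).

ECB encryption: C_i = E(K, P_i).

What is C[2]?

C[2]: E(K, 0b00001101) = 0b11111000.

C[2] = 0b11111000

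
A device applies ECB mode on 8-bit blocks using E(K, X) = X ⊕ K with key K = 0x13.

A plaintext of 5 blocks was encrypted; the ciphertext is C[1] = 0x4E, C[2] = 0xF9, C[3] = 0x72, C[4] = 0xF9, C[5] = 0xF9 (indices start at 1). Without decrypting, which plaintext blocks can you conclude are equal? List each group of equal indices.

ECB encrypts each block independently with the same key, so equal ciphertext blocks imply equal plaintext blocks.
C[2] = C[4] = C[5] = 0xF9, so P[2] = P[4] = P[5].

P[2] = P[4] = P[5]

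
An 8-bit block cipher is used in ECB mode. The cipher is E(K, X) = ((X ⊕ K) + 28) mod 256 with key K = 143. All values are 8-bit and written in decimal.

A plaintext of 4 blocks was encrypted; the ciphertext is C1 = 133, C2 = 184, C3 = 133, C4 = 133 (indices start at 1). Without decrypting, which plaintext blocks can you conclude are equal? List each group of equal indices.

ECB encrypts each block independently with the same key, so equal ciphertext blocks imply equal plaintext blocks.
C1 = C3 = C4 = 133, so P1 = P3 = P4.

P1 = P3 = P4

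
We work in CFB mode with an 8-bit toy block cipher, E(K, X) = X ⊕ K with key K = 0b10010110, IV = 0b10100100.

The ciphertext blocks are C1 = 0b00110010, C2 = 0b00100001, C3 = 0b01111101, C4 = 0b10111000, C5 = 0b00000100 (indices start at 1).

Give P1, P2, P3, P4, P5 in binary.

CFB decryption: P_i = C_i ⊕ E(K, C_{i−1}), with C_{0} = IV.
P1: E(K, 0b10100100) = 0b00110010; 0b00110010 ⊕ 0b00110010 = 0b00000000.
P2: E(K, 0b00110010) = 0b10100100; 0b00100001 ⊕ 0b10100100 = 0b10000101.
P3: E(K, 0b00100001) = 0b10110111; 0b01111101 ⊕ 0b10110111 = 0b11001010.
P4: E(K, 0b01111101) = 0b11101011; 0b10111000 ⊕ 0b11101011 = 0b01010011.
P5: E(K, 0b10111000) = 0b00101110; 0b00000100 ⊕ 0b00101110 = 0b00101010.

P1 = 0b00000000, P2 = 0b10000101, P3 = 0b11001010, P4 = 0b01010011, P5 = 0b00101010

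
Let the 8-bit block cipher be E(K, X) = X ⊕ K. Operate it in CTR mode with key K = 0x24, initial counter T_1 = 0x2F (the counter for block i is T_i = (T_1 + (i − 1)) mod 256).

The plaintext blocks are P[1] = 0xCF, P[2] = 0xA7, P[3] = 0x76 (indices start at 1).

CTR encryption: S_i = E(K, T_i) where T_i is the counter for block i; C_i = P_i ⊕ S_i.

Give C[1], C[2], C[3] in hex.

C[1] = 0xC4, C[2] = 0xB3, C[3] = 0x63

C[1]: T = 0x2F, S = E(K, T) = 0x0B; 0xCF ⊕ 0x0B = 0xC4.
C[2]: T = 0x30, S = E(K, T) = 0x14; 0xA7 ⊕ 0x14 = 0xB3.
C[3]: T = 0x31, S = E(K, T) = 0x15; 0x76 ⊕ 0x15 = 0x63.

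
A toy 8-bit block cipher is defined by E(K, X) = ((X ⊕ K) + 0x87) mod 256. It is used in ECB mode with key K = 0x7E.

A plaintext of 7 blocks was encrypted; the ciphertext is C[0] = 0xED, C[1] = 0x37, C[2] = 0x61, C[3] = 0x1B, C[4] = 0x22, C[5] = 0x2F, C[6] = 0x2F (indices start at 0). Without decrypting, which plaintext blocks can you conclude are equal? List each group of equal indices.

P[5] = P[6]

ECB encrypts each block independently with the same key, so equal ciphertext blocks imply equal plaintext blocks.
C[5] = C[6] = 0x2F, so P[5] = P[6].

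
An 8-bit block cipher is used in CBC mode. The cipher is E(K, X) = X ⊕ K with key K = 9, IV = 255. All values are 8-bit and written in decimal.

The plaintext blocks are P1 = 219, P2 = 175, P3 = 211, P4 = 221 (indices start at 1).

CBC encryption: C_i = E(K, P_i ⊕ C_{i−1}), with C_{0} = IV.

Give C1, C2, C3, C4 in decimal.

C1 = 45, C2 = 139, C3 = 81, C4 = 133

C1: P1 ⊕ 255 = 36; E(K, 36) = 45.
C2: P2 ⊕ 45 = 130; E(K, 130) = 139.
C3: P3 ⊕ 139 = 88; E(K, 88) = 81.
C4: P4 ⊕ 81 = 140; E(K, 140) = 133.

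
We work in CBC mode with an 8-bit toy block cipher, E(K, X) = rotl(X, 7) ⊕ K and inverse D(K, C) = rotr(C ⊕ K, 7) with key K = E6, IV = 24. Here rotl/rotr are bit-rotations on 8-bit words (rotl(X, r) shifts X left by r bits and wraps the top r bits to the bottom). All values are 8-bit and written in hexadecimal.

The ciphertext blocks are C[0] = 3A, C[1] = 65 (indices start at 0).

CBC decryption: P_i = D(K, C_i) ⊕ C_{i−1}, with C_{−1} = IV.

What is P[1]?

P[1] = 3D

P[1]: D(K, 65) = 07; 07 ⊕ 3A = 3D.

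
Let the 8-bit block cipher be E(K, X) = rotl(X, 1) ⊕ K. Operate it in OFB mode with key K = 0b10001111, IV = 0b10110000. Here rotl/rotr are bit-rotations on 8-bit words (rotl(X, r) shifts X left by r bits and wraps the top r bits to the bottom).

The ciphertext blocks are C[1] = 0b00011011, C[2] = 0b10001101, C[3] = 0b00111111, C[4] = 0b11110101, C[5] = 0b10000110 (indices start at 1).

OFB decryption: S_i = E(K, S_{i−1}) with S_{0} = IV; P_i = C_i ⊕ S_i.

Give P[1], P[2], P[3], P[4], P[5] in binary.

P[1]: S = E(K, 0b10110000) = 0b11101110; 0b00011011 ⊕ 0b11101110 = 0b11110101.
P[2]: S = E(K, 0b11101110) = 0b01010010; 0b10001101 ⊕ 0b01010010 = 0b11011111.
P[3]: S = E(K, 0b01010010) = 0b00101011; 0b00111111 ⊕ 0b00101011 = 0b00010100.
P[4]: S = E(K, 0b00101011) = 0b11011001; 0b11110101 ⊕ 0b11011001 = 0b00101100.
P[5]: S = E(K, 0b11011001) = 0b00111100; 0b10000110 ⊕ 0b00111100 = 0b10111010.

P[1] = 0b11110101, P[2] = 0b11011111, P[3] = 0b00010100, P[4] = 0b00101100, P[5] = 0b10111010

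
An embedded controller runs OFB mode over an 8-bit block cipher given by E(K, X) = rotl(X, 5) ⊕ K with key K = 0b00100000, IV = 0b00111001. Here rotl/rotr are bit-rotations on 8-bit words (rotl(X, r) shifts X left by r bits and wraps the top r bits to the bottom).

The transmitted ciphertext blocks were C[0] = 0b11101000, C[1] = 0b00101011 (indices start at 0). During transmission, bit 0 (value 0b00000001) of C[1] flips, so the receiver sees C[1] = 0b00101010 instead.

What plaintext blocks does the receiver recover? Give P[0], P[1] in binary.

OFB decryption: S_i = E(K, S_{i−1}) with S_{−1} = IV; P_i = C_i ⊕ S_i.
Only C[1] changed, to 0b00101010. In OFB, a change in C_i flips the same bit in P_i only; the keystream is unaffected. Decrypting the received ciphertext:
P[0]: S = E(K, 0b00111001) = 0b00000111; 0b11101000 ⊕ 0b00000111 = 0b11101111.
P[1]: S = E(K, 0b00000111) = 0b11000000; 0b00101010 ⊕ 0b11000000 = 0b11101010.
Blocks that differ from the original plaintext: P[1].

P[0] = 0b11101111, P[1] = 0b11101010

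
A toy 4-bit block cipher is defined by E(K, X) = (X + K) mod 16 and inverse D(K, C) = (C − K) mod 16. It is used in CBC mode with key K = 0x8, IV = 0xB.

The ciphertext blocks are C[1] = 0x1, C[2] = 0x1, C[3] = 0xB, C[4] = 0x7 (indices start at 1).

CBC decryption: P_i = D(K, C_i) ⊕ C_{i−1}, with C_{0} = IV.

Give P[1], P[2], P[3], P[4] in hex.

P[1]: D(K, 0x1) = 0x9; 0x9 ⊕ 0xB = 0x2.
P[2]: D(K, 0x1) = 0x9; 0x9 ⊕ 0x1 = 0x8.
P[3]: D(K, 0xB) = 0x3; 0x3 ⊕ 0x1 = 0x2.
P[4]: D(K, 0x7) = 0xF; 0xF ⊕ 0xB = 0x4.

P[1] = 0x2, P[2] = 0x8, P[3] = 0x2, P[4] = 0x4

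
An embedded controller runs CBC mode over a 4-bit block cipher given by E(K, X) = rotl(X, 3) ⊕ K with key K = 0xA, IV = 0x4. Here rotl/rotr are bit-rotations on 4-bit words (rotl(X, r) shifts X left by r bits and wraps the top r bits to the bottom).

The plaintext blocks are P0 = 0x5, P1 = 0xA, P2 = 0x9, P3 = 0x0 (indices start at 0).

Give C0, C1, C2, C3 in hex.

C0 = 0x2, C1 = 0xE, C2 = 0x1, C3 = 0x2

CBC encryption: C_i = E(K, P_i ⊕ C_{i−1}), with C_{−1} = IV.
C0: P0 ⊕ 0x4 = 0x1; E(K, 0x1) = 0x2.
C1: P1 ⊕ 0x2 = 0x8; E(K, 0x8) = 0xE.
C2: P2 ⊕ 0xE = 0x7; E(K, 0x7) = 0x1.
C3: P3 ⊕ 0x1 = 0x1; E(K, 0x1) = 0x2.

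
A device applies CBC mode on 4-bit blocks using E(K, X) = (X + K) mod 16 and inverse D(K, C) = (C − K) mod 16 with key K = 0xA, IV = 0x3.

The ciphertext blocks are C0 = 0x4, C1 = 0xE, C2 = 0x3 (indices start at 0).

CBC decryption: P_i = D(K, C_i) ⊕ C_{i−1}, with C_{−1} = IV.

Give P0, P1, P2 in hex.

P0 = 0x9, P1 = 0x0, P2 = 0x7

P0: D(K, 0x4) = 0xA; 0xA ⊕ 0x3 = 0x9.
P1: D(K, 0xE) = 0x4; 0x4 ⊕ 0x4 = 0x0.
P2: D(K, 0x3) = 0x9; 0x9 ⊕ 0xE = 0x7.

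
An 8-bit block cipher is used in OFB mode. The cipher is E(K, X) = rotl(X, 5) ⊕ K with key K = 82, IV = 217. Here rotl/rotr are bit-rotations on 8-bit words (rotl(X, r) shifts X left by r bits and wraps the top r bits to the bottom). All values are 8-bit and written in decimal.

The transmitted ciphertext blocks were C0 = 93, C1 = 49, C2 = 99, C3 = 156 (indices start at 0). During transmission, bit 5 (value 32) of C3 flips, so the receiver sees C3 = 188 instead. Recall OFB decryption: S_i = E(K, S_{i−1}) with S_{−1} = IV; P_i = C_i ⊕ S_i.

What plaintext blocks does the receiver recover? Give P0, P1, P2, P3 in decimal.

Only C3 changed, to 188. In OFB, a change in C_i flips the same bit in P_i only; the keystream is unaffected. Decrypting the received ciphertext:
P0: S = E(K, 217) = 105; 93 ⊕ 105 = 52.
P1: S = E(K, 105) = 127; 49 ⊕ 127 = 78.
P2: S = E(K, 127) = 189; 99 ⊕ 189 = 222.
P3: S = E(K, 189) = 229; 188 ⊕ 229 = 89.
Blocks that differ from the original plaintext: P3.

P0 = 52, P1 = 78, P2 = 222, P3 = 89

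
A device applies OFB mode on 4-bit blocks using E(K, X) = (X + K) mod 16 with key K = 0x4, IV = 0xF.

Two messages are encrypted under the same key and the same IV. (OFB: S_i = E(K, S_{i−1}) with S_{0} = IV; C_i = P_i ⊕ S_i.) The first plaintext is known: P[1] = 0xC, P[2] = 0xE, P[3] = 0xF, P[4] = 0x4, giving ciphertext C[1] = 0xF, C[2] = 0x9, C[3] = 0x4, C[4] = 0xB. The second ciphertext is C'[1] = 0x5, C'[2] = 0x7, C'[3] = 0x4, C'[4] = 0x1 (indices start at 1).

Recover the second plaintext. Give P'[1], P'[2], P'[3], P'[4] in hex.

P'[1] = 0x6, P'[2] = 0x0, P'[3] = 0xF, P'[4] = 0xE

In OFB with a reused IV, both messages share the same keystream S_i, so C_i ⊕ C'_i = P_i ⊕ P'_i and thus P'_i = P_i ⊕ C_i ⊕ C'_i.
P'[1]: 0xC ⊕ 0xF ⊕ 0x5 = 0x6.
P'[2]: 0xE ⊕ 0x9 ⊕ 0x7 = 0x0.
P'[3]: 0xF ⊕ 0x4 ⊕ 0x4 = 0xF.
P'[4]: 0x4 ⊕ 0xB ⊕ 0x1 = 0xE.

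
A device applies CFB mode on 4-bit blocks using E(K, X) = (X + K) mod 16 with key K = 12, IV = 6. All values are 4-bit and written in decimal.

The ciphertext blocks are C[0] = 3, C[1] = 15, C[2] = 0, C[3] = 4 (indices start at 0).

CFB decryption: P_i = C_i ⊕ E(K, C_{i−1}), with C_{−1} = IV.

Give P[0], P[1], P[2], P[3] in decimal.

P[0] = 1, P[1] = 0, P[2] = 11, P[3] = 8

P[0]: E(K, 6) = 2; 3 ⊕ 2 = 1.
P[1]: E(K, 3) = 15; 15 ⊕ 15 = 0.
P[2]: E(K, 15) = 11; 0 ⊕ 11 = 11.
P[3]: E(K, 0) = 12; 4 ⊕ 12 = 8.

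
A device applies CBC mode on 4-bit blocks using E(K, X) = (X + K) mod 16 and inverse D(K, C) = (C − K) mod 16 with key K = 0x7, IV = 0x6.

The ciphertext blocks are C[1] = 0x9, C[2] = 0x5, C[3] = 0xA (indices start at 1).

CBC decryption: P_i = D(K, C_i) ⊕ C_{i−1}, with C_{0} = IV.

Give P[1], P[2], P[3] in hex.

P[1] = 0x4, P[2] = 0x7, P[3] = 0x6

P[1]: D(K, 0x9) = 0x2; 0x2 ⊕ 0x6 = 0x4.
P[2]: D(K, 0x5) = 0xE; 0xE ⊕ 0x9 = 0x7.
P[3]: D(K, 0xA) = 0x3; 0x3 ⊕ 0x5 = 0x6.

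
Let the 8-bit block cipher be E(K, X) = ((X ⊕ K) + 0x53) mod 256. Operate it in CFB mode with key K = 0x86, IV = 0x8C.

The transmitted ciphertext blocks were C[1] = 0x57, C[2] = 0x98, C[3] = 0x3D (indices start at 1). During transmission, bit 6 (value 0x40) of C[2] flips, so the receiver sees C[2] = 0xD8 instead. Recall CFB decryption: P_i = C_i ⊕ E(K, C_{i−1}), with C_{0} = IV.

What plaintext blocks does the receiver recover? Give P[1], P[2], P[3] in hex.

P[1] = 0x0A, P[2] = 0xFC, P[3] = 0x8C

Only C[2] changed, to 0xD8. In CFB, a change in C_i flips the same bit in P_i and garbles P_{i+1}. Decrypting the received ciphertext:
P[1]: E(K, 0x8C) = 0x5D; 0x57 ⊕ 0x5D = 0x0A.
P[2]: E(K, 0x57) = 0x24; 0xD8 ⊕ 0x24 = 0xFC.
P[3]: E(K, 0xD8) = 0xB1; 0x3D ⊕ 0xB1 = 0x8C.
Blocks that differ from the original plaintext: P[2], P[3].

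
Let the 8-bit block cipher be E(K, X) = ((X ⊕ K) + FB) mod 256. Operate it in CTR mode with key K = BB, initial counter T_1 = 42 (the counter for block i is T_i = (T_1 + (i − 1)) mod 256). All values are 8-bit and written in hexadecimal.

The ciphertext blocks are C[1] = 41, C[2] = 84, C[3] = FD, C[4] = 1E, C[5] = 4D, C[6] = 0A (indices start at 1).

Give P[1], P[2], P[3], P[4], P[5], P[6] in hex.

P[1] = B5, P[2] = 77, P[3] = 07, P[4] = E7, P[5] = B5, P[6] = FD

CTR decryption: S_i = E(K, T_i) where T_i is the counter for block i; P_i = C_i ⊕ S_i.
P[1]: T = 42, S = E(K, T) = F4; 41 ⊕ F4 = B5.
P[2]: T = 43, S = E(K, T) = F3; 84 ⊕ F3 = 77.
P[3]: T = 44, S = E(K, T) = FA; FD ⊕ FA = 07.
P[4]: T = 45, S = E(K, T) = F9; 1E ⊕ F9 = E7.
P[5]: T = 46, S = E(K, T) = F8; 4D ⊕ F8 = B5.
P[6]: T = 47, S = E(K, T) = F7; 0A ⊕ F7 = FD.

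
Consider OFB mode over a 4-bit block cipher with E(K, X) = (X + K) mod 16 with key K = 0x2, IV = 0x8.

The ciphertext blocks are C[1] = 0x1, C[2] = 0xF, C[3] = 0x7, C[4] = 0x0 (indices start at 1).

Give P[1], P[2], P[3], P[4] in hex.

P[1] = 0xB, P[2] = 0x3, P[3] = 0x9, P[4] = 0x0

OFB decryption: S_i = E(K, S_{i−1}) with S_{0} = IV; P_i = C_i ⊕ S_i.
P[1]: S = E(K, 0x8) = 0xA; 0x1 ⊕ 0xA = 0xB.
P[2]: S = E(K, 0xA) = 0xC; 0xF ⊕ 0xC = 0x3.
P[3]: S = E(K, 0xC) = 0xE; 0x7 ⊕ 0xE = 0x9.
P[4]: S = E(K, 0xE) = 0x0; 0x0 ⊕ 0x0 = 0x0.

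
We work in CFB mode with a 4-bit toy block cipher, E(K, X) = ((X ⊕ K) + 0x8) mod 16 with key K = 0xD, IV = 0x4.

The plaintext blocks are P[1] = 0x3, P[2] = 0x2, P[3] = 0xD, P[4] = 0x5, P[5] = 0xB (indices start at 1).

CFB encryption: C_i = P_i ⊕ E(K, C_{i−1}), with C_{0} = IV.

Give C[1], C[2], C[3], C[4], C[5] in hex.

C[1] = 0x2, C[2] = 0x5, C[3] = 0xD, C[4] = 0xD, C[5] = 0x3

C[1]: E(K, 0x4) = 0x1; 0x3 ⊕ 0x1 = 0x2.
C[2]: E(K, 0x2) = 0x7; 0x2 ⊕ 0x7 = 0x5.
C[3]: E(K, 0x5) = 0x0; 0xD ⊕ 0x0 = 0xD.
C[4]: E(K, 0xD) = 0x8; 0x5 ⊕ 0x8 = 0xD.
C[5]: E(K, 0xD) = 0x8; 0xB ⊕ 0x8 = 0x3.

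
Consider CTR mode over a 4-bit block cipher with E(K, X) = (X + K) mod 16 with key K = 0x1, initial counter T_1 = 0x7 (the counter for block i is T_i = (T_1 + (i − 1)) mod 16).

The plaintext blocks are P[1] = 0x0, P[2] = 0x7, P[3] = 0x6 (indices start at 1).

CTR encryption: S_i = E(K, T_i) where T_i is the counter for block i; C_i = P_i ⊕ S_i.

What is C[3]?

C[1]: T = 0x7, S = E(K, T) = 0x8; 0x0 ⊕ 0x8 = 0x8.
C[2]: T = 0x8, S = E(K, T) = 0x9; 0x7 ⊕ 0x9 = 0xE.
C[3]: T = 0x9, S = E(K, T) = 0xA; 0x6 ⊕ 0xA = 0xC.

C[3] = 0xC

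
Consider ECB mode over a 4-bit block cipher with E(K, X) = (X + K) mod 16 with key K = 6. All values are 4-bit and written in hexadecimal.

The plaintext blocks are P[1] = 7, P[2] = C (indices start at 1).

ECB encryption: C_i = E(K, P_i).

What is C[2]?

C[2]: E(K, C) = 2.

C[2] = 2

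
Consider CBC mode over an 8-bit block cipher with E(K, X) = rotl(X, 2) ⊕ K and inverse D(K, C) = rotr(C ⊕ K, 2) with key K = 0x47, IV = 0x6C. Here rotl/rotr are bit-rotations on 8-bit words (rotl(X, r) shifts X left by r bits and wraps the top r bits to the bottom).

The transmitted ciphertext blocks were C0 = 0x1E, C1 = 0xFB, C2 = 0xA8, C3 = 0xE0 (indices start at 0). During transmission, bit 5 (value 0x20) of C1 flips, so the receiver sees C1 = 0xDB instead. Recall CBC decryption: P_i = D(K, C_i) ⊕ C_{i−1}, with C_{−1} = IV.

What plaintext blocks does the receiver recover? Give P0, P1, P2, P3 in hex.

Only C1 changed, to 0xDB. In CBC, a change in C_i garbles P_i and flips the same bit in P_{i+1}. Decrypting the received ciphertext:
P0: D(K, 0x1E) = 0x56; 0x56 ⊕ 0x6C = 0x3A.
P1: D(K, 0xDB) = 0x27; 0x27 ⊕ 0x1E = 0x39.
P2: D(K, 0xA8) = 0xFB; 0xFB ⊕ 0xDB = 0x20.
P3: D(K, 0xE0) = 0xE9; 0xE9 ⊕ 0xA8 = 0x41.
Blocks that differ from the original plaintext: P1, P2.

P0 = 0x3A, P1 = 0x39, P2 = 0x20, P3 = 0x41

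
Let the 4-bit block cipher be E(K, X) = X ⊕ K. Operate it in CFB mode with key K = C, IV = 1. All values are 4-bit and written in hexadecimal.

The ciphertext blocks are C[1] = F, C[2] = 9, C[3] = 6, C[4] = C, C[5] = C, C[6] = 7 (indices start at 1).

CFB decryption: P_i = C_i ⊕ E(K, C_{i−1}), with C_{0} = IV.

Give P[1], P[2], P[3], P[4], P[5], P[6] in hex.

P[1] = 2, P[2] = A, P[3] = 3, P[4] = 6, P[5] = C, P[6] = 7

P[1]: E(K, 1) = D; F ⊕ D = 2.
P[2]: E(K, F) = 3; 9 ⊕ 3 = A.
P[3]: E(K, 9) = 5; 6 ⊕ 5 = 3.
P[4]: E(K, 6) = A; C ⊕ A = 6.
P[5]: E(K, C) = 0; C ⊕ 0 = C.
P[6]: E(K, C) = 0; 7 ⊕ 0 = 7.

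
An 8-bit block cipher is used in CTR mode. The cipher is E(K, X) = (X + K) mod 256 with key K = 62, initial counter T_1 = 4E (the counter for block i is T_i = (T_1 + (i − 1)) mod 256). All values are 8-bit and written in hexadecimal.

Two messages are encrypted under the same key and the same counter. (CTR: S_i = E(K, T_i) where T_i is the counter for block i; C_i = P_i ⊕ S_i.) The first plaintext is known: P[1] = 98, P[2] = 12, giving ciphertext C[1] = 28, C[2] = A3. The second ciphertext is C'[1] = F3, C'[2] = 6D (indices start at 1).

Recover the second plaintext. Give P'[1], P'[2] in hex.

In CTR with a reused counter, both messages share the same keystream S_i, so C_i ⊕ C'_i = P_i ⊕ P'_i and thus P'_i = P_i ⊕ C_i ⊕ C'_i.
P'[1]: 98 ⊕ 28 ⊕ F3 = 43.
P'[2]: 12 ⊕ A3 ⊕ 6D = DC.

P'[1] = 43, P'[2] = DC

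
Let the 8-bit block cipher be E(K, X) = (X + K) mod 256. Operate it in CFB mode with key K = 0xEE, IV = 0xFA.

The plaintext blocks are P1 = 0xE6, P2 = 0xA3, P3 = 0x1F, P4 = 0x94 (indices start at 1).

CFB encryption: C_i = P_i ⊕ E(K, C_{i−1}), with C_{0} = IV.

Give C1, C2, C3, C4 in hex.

C1 = 0x0E, C2 = 0x5F, C3 = 0x52, C4 = 0xD4

C1: E(K, 0xFA) = 0xE8; 0xE6 ⊕ 0xE8 = 0x0E.
C2: E(K, 0x0E) = 0xFC; 0xA3 ⊕ 0xFC = 0x5F.
C3: E(K, 0x5F) = 0x4D; 0x1F ⊕ 0x4D = 0x52.
C4: E(K, 0x52) = 0x40; 0x94 ⊕ 0x40 = 0xD4.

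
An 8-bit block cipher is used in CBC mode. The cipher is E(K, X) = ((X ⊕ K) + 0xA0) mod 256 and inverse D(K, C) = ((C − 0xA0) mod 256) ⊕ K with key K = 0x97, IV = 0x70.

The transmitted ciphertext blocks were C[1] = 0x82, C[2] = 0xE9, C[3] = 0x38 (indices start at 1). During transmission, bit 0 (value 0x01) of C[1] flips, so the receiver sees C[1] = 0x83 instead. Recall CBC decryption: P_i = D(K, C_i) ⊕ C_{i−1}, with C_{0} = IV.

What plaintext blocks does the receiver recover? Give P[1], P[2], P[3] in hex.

P[1] = 0x04, P[2] = 0x5D, P[3] = 0xE6

Only C[1] changed, to 0x83. In CBC, a change in C_i garbles P_i and flips the same bit in P_{i+1}. Decrypting the received ciphertext:
P[1]: D(K, 0x83) = 0x74; 0x74 ⊕ 0x70 = 0x04.
P[2]: D(K, 0xE9) = 0xDE; 0xDE ⊕ 0x83 = 0x5D.
P[3]: D(K, 0x38) = 0x0F; 0x0F ⊕ 0xE9 = 0xE6.
Blocks that differ from the original plaintext: P[1], P[2].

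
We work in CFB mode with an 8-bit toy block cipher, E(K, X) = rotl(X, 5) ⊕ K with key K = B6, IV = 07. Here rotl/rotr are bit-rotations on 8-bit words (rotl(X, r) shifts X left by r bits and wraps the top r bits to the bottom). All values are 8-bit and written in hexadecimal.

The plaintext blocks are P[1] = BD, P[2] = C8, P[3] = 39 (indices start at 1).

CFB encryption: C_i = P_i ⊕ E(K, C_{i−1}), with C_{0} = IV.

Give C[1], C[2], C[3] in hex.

C[1]: E(K, 07) = 56; BD ⊕ 56 = EB.
C[2]: E(K, EB) = CB; C8 ⊕ CB = 03.
C[3]: E(K, 03) = D6; 39 ⊕ D6 = EF.

C[1] = EB, C[2] = 03, C[3] = EF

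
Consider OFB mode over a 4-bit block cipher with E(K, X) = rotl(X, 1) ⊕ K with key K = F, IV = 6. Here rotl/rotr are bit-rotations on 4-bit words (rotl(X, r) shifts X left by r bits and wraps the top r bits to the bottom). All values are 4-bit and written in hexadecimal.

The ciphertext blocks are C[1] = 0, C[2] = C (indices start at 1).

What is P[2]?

OFB decryption: S_i = E(K, S_{i−1}) with S_{0} = IV; P_i = C_i ⊕ S_i.
P[1]: S = E(K, 6) = 3; 0 ⊕ 3 = 3.
P[2]: S = E(K, 3) = 9; C ⊕ 9 = 5.

P[2] = 5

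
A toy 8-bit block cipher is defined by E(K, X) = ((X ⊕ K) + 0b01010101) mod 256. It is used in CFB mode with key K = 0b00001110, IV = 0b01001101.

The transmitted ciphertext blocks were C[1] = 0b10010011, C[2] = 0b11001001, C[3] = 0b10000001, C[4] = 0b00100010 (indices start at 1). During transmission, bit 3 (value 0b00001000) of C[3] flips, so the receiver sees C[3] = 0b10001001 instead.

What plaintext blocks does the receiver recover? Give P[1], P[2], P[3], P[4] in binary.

P[1] = 0b00001011, P[2] = 0b00111011, P[3] = 0b10010101, P[4] = 0b11111110

CFB decryption: P_i = C_i ⊕ E(K, C_{i−1}), with C_{0} = IV.
Only C[3] changed, to 0b10001001. In CFB, a change in C_i flips the same bit in P_i and garbles P_{i+1}. Decrypting the received ciphertext:
P[1]: E(K, 0b01001101) = 0b10011000; 0b10010011 ⊕ 0b10011000 = 0b00001011.
P[2]: E(K, 0b10010011) = 0b11110010; 0b11001001 ⊕ 0b11110010 = 0b00111011.
P[3]: E(K, 0b11001001) = 0b00011100; 0b10001001 ⊕ 0b00011100 = 0b10010101.
P[4]: E(K, 0b10001001) = 0b11011100; 0b00100010 ⊕ 0b11011100 = 0b11111110.
Blocks that differ from the original plaintext: P[3], P[4].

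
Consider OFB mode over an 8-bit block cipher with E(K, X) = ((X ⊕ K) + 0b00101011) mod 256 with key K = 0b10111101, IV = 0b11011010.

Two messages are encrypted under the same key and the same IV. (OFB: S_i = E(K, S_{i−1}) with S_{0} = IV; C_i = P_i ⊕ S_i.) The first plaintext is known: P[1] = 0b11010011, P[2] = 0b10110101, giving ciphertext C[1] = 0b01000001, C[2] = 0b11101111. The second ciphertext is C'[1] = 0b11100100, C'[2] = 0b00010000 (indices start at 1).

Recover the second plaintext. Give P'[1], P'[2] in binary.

In OFB with a reused IV, both messages share the same keystream S_i, so C_i ⊕ C'_i = P_i ⊕ P'_i and thus P'_i = P_i ⊕ C_i ⊕ C'_i.
P'[1]: 0b11010011 ⊕ 0b01000001 ⊕ 0b11100100 = 0b01110110.
P'[2]: 0b10110101 ⊕ 0b11101111 ⊕ 0b00010000 = 0b01001010.

P'[1] = 0b01110110, P'[2] = 0b01001010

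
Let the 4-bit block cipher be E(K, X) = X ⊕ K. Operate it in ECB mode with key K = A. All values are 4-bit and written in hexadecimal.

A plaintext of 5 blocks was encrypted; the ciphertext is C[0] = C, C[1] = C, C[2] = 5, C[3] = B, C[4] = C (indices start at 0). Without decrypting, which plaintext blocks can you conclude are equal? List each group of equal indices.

ECB encrypts each block independently with the same key, so equal ciphertext blocks imply equal plaintext blocks.
C[0] = C[1] = C[4] = C, so P[0] = P[1] = P[4].

P[0] = P[1] = P[4]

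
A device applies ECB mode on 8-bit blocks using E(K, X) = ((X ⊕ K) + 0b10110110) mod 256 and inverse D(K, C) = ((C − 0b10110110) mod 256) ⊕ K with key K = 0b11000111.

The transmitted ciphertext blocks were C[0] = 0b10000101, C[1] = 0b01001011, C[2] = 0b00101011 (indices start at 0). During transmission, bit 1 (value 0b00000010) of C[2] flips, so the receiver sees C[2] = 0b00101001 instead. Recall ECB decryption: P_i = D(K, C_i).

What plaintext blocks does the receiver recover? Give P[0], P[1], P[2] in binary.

P[0] = 0b00001000, P[1] = 0b01010010, P[2] = 0b10110100

Only C[2] changed, to 0b00101001. In ECB, a change in C_i affects only P_i. Decrypting the received ciphertext:
P[0]: D(K, 0b10000101) = 0b00001000.
P[1]: D(K, 0b01001011) = 0b01010010.
P[2]: D(K, 0b00101001) = 0b10110100.
Blocks that differ from the original plaintext: P[2].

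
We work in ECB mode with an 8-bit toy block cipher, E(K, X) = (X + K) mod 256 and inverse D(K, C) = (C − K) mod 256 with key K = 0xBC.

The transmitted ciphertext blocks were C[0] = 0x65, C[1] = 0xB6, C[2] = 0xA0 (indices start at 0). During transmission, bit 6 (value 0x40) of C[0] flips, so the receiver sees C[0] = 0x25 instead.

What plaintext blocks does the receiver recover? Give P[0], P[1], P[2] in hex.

ECB decryption: P_i = D(K, C_i).
Only C[0] changed, to 0x25. In ECB, a change in C_i affects only P_i. Decrypting the received ciphertext:
P[0]: D(K, 0x25) = 0x69.
P[1]: D(K, 0xB6) = 0xFA.
P[2]: D(K, 0xA0) = 0xE4.
Blocks that differ from the original plaintext: P[0].

P[0] = 0x69, P[1] = 0xFA, P[2] = 0xE4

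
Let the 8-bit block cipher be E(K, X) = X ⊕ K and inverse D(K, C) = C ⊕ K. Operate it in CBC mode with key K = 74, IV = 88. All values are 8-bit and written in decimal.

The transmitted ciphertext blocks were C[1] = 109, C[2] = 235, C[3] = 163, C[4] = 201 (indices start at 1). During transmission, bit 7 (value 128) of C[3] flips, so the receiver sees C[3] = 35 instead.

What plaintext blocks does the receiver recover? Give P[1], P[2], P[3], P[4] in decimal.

CBC decryption: P_i = D(K, C_i) ⊕ C_{i−1}, with C_{0} = IV.
Only C[3] changed, to 35. In CBC, a change in C_i garbles P_i and flips the same bit in P_{i+1}. Decrypting the received ciphertext:
P[1]: D(K, 109) = 39; 39 ⊕ 88 = 127.
P[2]: D(K, 235) = 161; 161 ⊕ 109 = 204.
P[3]: D(K, 35) = 105; 105 ⊕ 235 = 130.
P[4]: D(K, 201) = 131; 131 ⊕ 35 = 160.
Blocks that differ from the original plaintext: P[3], P[4].

P[1] = 127, P[2] = 204, P[3] = 130, P[4] = 160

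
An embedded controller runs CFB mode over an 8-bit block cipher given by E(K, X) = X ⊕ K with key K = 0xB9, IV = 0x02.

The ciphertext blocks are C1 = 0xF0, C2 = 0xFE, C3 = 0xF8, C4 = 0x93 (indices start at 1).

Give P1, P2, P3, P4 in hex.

P1 = 0x4B, P2 = 0xB7, P3 = 0xBF, P4 = 0xD2

CFB decryption: P_i = C_i ⊕ E(K, C_{i−1}), with C_{0} = IV.
P1: E(K, 0x02) = 0xBB; 0xF0 ⊕ 0xBB = 0x4B.
P2: E(K, 0xF0) = 0x49; 0xFE ⊕ 0x49 = 0xB7.
P3: E(K, 0xFE) = 0x47; 0xF8 ⊕ 0x47 = 0xBF.
P4: E(K, 0xF8) = 0x41; 0x93 ⊕ 0x41 = 0xD2.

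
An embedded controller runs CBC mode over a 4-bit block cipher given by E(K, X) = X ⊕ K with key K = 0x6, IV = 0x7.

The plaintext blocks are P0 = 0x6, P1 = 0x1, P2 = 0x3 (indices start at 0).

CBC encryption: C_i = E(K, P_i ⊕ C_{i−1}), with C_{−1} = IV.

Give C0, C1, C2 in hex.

C0: P0 ⊕ 0x7 = 0x1; E(K, 0x1) = 0x7.
C1: P1 ⊕ 0x7 = 0x6; E(K, 0x6) = 0x0.
C2: P2 ⊕ 0x0 = 0x3; E(K, 0x3) = 0x5.

C0 = 0x7, C1 = 0x0, C2 = 0x5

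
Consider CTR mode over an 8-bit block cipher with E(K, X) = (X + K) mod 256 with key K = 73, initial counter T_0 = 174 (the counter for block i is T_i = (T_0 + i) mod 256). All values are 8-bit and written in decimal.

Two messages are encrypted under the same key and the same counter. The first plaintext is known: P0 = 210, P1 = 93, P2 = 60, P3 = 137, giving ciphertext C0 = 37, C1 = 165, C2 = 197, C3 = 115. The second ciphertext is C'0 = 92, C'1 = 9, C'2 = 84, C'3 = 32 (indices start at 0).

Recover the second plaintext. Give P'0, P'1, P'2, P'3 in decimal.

In CTR with a reused counter, both messages share the same keystream S_i, so C_i ⊕ C'_i = P_i ⊕ P'_i and thus P'_i = P_i ⊕ C_i ⊕ C'_i.
P'0: 210 ⊕ 37 ⊕ 92 = 171.
P'1: 93 ⊕ 165 ⊕ 9 = 241.
P'2: 60 ⊕ 197 ⊕ 84 = 173.
P'3: 137 ⊕ 115 ⊕ 32 = 218.

P'0 = 171, P'1 = 241, P'2 = 173, P'3 = 218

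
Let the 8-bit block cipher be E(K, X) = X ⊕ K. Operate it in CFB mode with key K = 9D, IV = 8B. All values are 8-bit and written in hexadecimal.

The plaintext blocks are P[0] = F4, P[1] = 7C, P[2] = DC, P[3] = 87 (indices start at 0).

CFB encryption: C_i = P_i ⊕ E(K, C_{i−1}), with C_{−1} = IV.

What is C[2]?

C[0]: E(K, 8B) = 16; F4 ⊕ 16 = E2.
C[1]: E(K, E2) = 7F; 7C ⊕ 7F = 03.
C[2]: E(K, 03) = 9E; DC ⊕ 9E = 42.

C[2] = 42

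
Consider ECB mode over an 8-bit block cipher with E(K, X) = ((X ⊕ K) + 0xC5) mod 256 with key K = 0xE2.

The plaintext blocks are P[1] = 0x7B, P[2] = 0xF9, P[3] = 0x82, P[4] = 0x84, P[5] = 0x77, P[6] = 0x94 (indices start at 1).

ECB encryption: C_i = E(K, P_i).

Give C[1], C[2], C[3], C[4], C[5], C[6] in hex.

C[1] = 0x5E, C[2] = 0xE0, C[3] = 0x25, C[4] = 0x2B, C[5] = 0x5A, C[6] = 0x3B

C[1]: E(K, 0x7B) = 0x5E.
C[2]: E(K, 0xF9) = 0xE0.
C[3]: E(K, 0x82) = 0x25.
C[4]: E(K, 0x84) = 0x2B.
C[5]: E(K, 0x77) = 0x5A.
C[6]: E(K, 0x94) = 0x3B.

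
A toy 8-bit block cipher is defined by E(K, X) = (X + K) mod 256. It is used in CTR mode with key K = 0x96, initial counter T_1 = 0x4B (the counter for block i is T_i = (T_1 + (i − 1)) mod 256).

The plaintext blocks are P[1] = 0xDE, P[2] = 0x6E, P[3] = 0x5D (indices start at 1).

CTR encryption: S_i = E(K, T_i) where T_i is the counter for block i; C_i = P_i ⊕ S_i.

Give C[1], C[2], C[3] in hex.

C[1] = 0x3F, C[2] = 0x8C, C[3] = 0xBE

C[1]: T = 0x4B, S = E(K, T) = 0xE1; 0xDE ⊕ 0xE1 = 0x3F.
C[2]: T = 0x4C, S = E(K, T) = 0xE2; 0x6E ⊕ 0xE2 = 0x8C.
C[3]: T = 0x4D, S = E(K, T) = 0xE3; 0x5D ⊕ 0xE3 = 0xBE.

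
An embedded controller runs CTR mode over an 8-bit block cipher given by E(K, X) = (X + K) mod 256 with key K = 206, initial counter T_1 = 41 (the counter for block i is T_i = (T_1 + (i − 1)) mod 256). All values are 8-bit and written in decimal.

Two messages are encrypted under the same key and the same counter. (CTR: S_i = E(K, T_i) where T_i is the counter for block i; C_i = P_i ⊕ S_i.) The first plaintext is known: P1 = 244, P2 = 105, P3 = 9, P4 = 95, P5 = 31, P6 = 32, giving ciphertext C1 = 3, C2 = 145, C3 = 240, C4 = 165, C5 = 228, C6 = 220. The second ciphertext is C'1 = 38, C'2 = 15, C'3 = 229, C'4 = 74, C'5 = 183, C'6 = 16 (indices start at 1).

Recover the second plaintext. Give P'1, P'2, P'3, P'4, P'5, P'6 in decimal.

P'1 = 209, P'2 = 247, P'3 = 28, P'4 = 176, P'5 = 76, P'6 = 236

In CTR with a reused counter, both messages share the same keystream S_i, so C_i ⊕ C'_i = P_i ⊕ P'_i and thus P'_i = P_i ⊕ C_i ⊕ C'_i.
P'1: 244 ⊕ 3 ⊕ 38 = 209.
P'2: 105 ⊕ 145 ⊕ 15 = 247.
P'3: 9 ⊕ 240 ⊕ 229 = 28.
P'4: 95 ⊕ 165 ⊕ 74 = 176.
P'5: 31 ⊕ 228 ⊕ 183 = 76.
P'6: 32 ⊕ 220 ⊕ 16 = 236.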